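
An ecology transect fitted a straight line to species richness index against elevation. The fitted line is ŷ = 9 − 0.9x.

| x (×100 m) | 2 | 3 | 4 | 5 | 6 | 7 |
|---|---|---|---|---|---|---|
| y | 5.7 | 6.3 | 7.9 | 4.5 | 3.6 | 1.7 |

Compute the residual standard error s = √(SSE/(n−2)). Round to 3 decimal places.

x=2: ŷ = 9 − 0.9·2 = 7.2; e = 5.7 − 7.2 = -1.5
x=3: ŷ = 9 − 0.9·3 = 6.3; e = 6.3 − 6.3 = 0
x=4: ŷ = 9 − 0.9·4 = 5.4; e = 7.9 − 5.4 = 2.5
x=5: ŷ = 9 − 0.9·5 = 4.5; e = 4.5 − 4.5 = 0
x=6: ŷ = 9 − 0.9·6 = 3.6; e = 3.6 − 3.6 = 0
x=7: ŷ = 9 − 0.9·7 = 2.7; e = 1.7 − 2.7 = -1
SSE = 2.25 + 0 + 6.25 + 0 + 0 + 1 = 9.5
s = √(9.5/4) = √2.375 ≈ 1.541

s = 1.541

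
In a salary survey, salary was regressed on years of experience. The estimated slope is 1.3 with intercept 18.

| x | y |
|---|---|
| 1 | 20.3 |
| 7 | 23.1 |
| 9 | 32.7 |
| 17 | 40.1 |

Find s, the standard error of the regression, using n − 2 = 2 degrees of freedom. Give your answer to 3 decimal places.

x=1: ŷ = 18 + 1.3·1 = 19.3; r = 20.3 − 19.3 = 1
x=7: ŷ = 18 + 1.3·7 = 27.1; r = 23.1 − 27.1 = -4
x=9: ŷ = 18 + 1.3·9 = 29.7; r = 32.7 − 29.7 = 3
x=17: ŷ = 18 + 1.3·17 = 40.1; r = 40.1 − 40.1 = 0
SSE = 1 + 16 + 9 + 0 = 26
s = √(26/2) = √13 ≈ 3.606

s = 3.606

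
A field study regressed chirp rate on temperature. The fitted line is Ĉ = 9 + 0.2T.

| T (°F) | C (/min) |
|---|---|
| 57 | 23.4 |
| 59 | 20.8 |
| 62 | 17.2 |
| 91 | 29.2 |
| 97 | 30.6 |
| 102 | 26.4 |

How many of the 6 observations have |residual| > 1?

T=57: Ĉ = 9 + 0.2·57 = 20.4; r = 23.4 − 20.4 = 3
T=59: Ĉ = 9 + 0.2·59 = 20.8; r = 20.8 − 20.8 = 0
T=62: Ĉ = 9 + 0.2·62 = 21.4; r = 17.2 − 21.4 = -4.2
T=91: Ĉ = 9 + 0.2·91 = 27.2; r = 29.2 − 27.2 = 2
T=97: Ĉ = 9 + 0.2·97 = 28.4; r = 30.6 − 28.4 = 2.2
T=102: Ĉ = 9 + 0.2·102 = 29.4; r = 26.4 − 29.4 = -3
|r| > 1: T=57 (|r|=3), T=62 (|r|=4.2), T=91 (|r|=2), T=97 (|r|=2.2), T=102 (|r|=3) → 5

5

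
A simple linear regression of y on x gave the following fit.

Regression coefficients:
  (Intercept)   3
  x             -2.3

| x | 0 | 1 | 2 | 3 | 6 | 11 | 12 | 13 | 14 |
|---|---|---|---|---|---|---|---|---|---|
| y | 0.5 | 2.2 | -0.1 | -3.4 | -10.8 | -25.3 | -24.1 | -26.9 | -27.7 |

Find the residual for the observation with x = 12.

ŷ = 3 − 2.3·12 = -24.6
e = -24.1 − (-24.6) = 0.5

e = 0.5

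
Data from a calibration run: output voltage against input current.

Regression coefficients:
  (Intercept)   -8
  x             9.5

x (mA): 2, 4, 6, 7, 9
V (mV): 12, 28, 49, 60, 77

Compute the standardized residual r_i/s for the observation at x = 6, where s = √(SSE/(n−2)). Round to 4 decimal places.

x=2: ŷ = -8 + 9.5·2 = 11; r = 12 − 11 = 1
x=4: ŷ = -8 + 9.5·4 = 30; r = 28 − 30 = -2
x=6: ŷ = -8 + 9.5·6 = 49; r = 49 − 49 = 0
x=7: ŷ = -8 + 9.5·7 = 58.5; r = 60 − 58.5 = 1.5
x=9: ŷ = -8 + 9.5·9 = 77.5; r = 77 − 77.5 = -0.5
SSE = 1 + 4 + 0 + 2.25 + 0.25 = 7.5
s = √(7.5/3) = 1.58114
r/s = 0 / 1.58114 = 0.0000

0.0000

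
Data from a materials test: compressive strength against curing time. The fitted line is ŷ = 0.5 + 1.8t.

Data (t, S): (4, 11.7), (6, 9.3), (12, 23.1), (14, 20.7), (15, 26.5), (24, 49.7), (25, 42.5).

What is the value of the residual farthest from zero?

r = 6

t=4: ŷ = 0.5 + 1.8·4 = 7.7; r = 11.7 − 7.7 = 4
t=6: ŷ = 0.5 + 1.8·6 = 11.3; r = 9.3 − 11.3 = -2
t=12: ŷ = 0.5 + 1.8·12 = 22.1; r = 23.1 − 22.1 = 1
t=14: ŷ = 0.5 + 1.8·14 = 25.7; r = 20.7 − 25.7 = -5
t=15: ŷ = 0.5 + 1.8·15 = 27.5; r = 26.5 − 27.5 = -1
t=24: ŷ = 0.5 + 1.8·24 = 43.7; r = 49.7 − 43.7 = 6
t=25: ŷ = 0.5 + 1.8·25 = 45.5; r = 42.5 − 45.5 = -3
Largest |r| is 6 at t = 24, residual 6.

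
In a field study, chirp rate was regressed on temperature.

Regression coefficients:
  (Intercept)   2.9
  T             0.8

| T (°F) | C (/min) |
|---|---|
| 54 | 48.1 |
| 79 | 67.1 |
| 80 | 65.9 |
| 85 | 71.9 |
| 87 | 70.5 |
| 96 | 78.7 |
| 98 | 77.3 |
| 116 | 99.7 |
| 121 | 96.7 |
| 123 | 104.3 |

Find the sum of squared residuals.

SSE = 62

T=54: Ĉ = 2.9 + 0.8·54 = 46.1; e = 48.1 − 46.1 = 2
T=79: Ĉ = 2.9 + 0.8·79 = 66.1; e = 67.1 − 66.1 = 1
T=80: Ĉ = 2.9 + 0.8·80 = 66.9; e = 65.9 − 66.9 = -1
T=85: Ĉ = 2.9 + 0.8·85 = 70.9; e = 71.9 − 70.9 = 1
T=87: Ĉ = 2.9 + 0.8·87 = 72.5; e = 70.5 − 72.5 = -2
T=96: Ĉ = 2.9 + 0.8·96 = 79.7; e = 78.7 − 79.7 = -1
T=98: Ĉ = 2.9 + 0.8·98 = 81.3; e = 77.3 − 81.3 = -4
T=116: Ĉ = 2.9 + 0.8·116 = 95.7; e = 99.7 − 95.7 = 4
T=121: Ĉ = 2.9 + 0.8·121 = 99.7; e = 96.7 − 99.7 = -3
T=123: Ĉ = 2.9 + 0.8·123 = 101.3; e = 104.3 − 101.3 = 3
SSE = 4 + 1 + 1 + 1 + 4 + 1 + 16 + 16 + 9 + 9 = 62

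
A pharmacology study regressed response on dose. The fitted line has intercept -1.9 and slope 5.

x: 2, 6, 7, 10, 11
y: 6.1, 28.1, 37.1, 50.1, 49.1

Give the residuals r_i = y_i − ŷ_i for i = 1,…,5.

x=2: ŷ = -1.9 + 5·2 = 8.1; r = 6.1 − 8.1 = -2
x=6: ŷ = -1.9 + 5·6 = 28.1; r = 28.1 − 28.1 = 0
x=7: ŷ = -1.9 + 5·7 = 33.1; r = 37.1 − 33.1 = 4
x=10: ŷ = -1.9 + 5·10 = 48.1; r = 50.1 − 48.1 = 2
x=11: ŷ = -1.9 + 5·11 = 53.1; r = 49.1 − 53.1 = -4

-2, 0, 4, 2, -4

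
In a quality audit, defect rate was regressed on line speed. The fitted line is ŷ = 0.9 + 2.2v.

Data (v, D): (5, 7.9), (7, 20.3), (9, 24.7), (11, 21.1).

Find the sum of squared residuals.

SSE = 64

v=5: ŷ = 0.9 + 2.2·5 = 11.9; r = 7.9 − 11.9 = -4
v=7: ŷ = 0.9 + 2.2·7 = 16.3; r = 20.3 − 16.3 = 4
v=9: ŷ = 0.9 + 2.2·9 = 20.7; r = 24.7 − 20.7 = 4
v=11: ŷ = 0.9 + 2.2·11 = 25.1; r = 21.1 − 25.1 = -4
SSE = 16 + 16 + 16 + 16 = 64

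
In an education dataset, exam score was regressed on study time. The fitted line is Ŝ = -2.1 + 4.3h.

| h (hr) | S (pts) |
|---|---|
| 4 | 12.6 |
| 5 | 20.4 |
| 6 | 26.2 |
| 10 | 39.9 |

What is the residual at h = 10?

Ŝ = -2.1 + 4.3·10 = 40.9
r = 39.9 − 40.9 = -1

r = -1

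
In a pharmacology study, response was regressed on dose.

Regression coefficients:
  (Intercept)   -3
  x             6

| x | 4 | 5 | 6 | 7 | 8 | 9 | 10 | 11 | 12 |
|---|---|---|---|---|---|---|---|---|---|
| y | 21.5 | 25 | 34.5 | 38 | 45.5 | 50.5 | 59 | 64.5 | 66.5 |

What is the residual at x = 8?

ŷ = -3 + 6·8 = 45
r = 45.5 − 45 = 0.5

r = 0.5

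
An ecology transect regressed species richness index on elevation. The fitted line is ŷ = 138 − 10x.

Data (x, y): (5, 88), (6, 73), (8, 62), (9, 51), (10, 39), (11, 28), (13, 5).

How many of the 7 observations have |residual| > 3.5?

2

x=5: ŷ = 138 − 10·5 = 88; r = 88 − 88 = 0
x=6: ŷ = 138 − 10·6 = 78; r = 73 − 78 = -5
x=8: ŷ = 138 − 10·8 = 58; r = 62 − 58 = 4
x=9: ŷ = 138 − 10·9 = 48; r = 51 − 48 = 3
x=10: ŷ = 138 − 10·10 = 38; r = 39 − 38 = 1
x=11: ŷ = 138 − 10·11 = 28; r = 28 − 28 = 0
x=13: ŷ = 138 − 10·13 = 8; r = 5 − 8 = -3
|r| > 3.5: x=6 (|r|=5), x=8 (|r|=4) → 2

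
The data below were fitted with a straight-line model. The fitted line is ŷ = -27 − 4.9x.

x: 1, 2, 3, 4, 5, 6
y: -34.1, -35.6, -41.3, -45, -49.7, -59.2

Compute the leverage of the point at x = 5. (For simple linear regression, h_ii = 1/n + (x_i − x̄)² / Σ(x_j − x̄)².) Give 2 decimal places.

h = 0.30

x̄ = (1 + 2 + 3 + 4 + 5 + 6)/6 = 3.5
Σ(x − x̄)² = 6.25 + 2.25 + 0.25 + 0.25 + 2.25 + 6.25 = 17.5
h = 1/6 + (1.5)²/17.5 = 0.166667 + 0.128571 = 0.30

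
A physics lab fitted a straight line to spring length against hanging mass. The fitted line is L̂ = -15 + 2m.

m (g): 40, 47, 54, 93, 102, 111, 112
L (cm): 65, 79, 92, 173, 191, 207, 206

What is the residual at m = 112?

L̂ = -15 + 2·112 = 209
r = 206 − 209 = -3

r = -3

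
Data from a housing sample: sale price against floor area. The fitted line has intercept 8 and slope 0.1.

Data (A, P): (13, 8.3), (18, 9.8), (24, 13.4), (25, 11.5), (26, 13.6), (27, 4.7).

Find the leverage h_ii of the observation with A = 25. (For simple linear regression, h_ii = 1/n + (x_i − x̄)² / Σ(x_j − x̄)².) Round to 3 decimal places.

h = 0.220

Ā = (13 + 18 + 24 + 25 + 26 + 27)/6 = 22.1667
Σ(A − Ā)² = 84.0278 + 17.3611 + 3.36111 + 8.02778 + 14.6944 + 23.3611 = 150.833
h = 1/6 + (2.83333)²/150.833 = 0.166667 + 0.0532228 = 0.220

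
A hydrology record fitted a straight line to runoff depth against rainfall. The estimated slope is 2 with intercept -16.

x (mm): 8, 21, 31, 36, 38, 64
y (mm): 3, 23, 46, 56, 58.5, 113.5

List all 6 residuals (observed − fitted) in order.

x=8: ŷ = -16 + 2·8 = 0; e = 3 − 0 = 3
x=21: ŷ = -16 + 2·21 = 26; e = 23 − 26 = -3
x=31: ŷ = -16 + 2·31 = 46; e = 46 − 46 = 0
x=36: ŷ = -16 + 2·36 = 56; e = 56 − 56 = 0
x=38: ŷ = -16 + 2·38 = 60; e = 58.5 − 60 = -1.5
x=64: ŷ = -16 + 2·64 = 112; e = 113.5 − 112 = 1.5

3, -3, 0, 0, -1.5, 1.5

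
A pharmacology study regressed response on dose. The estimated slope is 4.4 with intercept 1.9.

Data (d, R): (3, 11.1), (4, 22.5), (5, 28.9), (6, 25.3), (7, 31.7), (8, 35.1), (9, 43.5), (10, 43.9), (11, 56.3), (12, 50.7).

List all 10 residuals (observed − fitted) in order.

-4, 3, 5, -3, -1, -2, 2, -2, 6, -4

d=3: R̂ = 1.9 + 4.4·3 = 15.1; e = 11.1 − 15.1 = -4
d=4: R̂ = 1.9 + 4.4·4 = 19.5; e = 22.5 − 19.5 = 3
d=5: R̂ = 1.9 + 4.4·5 = 23.9; e = 28.9 − 23.9 = 5
d=6: R̂ = 1.9 + 4.4·6 = 28.3; e = 25.3 − 28.3 = -3
d=7: R̂ = 1.9 + 4.4·7 = 32.7; e = 31.7 − 32.7 = -1
d=8: R̂ = 1.9 + 4.4·8 = 37.1; e = 35.1 − 37.1 = -2
d=9: R̂ = 1.9 + 4.4·9 = 41.5; e = 43.5 − 41.5 = 2
d=10: R̂ = 1.9 + 4.4·10 = 45.9; e = 43.9 − 45.9 = -2
d=11: R̂ = 1.9 + 4.4·11 = 50.3; e = 56.3 − 50.3 = 6
d=12: R̂ = 1.9 + 4.4·12 = 54.7; e = 50.7 − 54.7 = -4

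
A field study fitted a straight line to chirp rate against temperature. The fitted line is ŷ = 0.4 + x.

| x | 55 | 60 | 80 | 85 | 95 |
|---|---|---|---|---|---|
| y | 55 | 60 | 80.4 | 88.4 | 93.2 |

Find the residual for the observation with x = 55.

e = -0.4

ŷ = 0.4 + 55 = 55.4
e = 55 − 55.4 = -0.4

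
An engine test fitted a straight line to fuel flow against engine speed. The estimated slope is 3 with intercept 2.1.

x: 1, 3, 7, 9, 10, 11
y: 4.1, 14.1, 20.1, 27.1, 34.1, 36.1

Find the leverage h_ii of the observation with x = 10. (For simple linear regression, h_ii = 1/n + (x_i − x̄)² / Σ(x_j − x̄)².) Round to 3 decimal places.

h = 0.291

x̄ = (1 + 3 + 7 + 9 + 10 + 11)/6 = 6.83333
Σ(x − x̄)² = 34.0278 + 14.6944 + 0.0277778 + 4.69444 + 10.0278 + 17.3611 = 80.8333
h = 1/6 + (3.16667)²/80.8333 = 0.166667 + 0.124055 = 0.291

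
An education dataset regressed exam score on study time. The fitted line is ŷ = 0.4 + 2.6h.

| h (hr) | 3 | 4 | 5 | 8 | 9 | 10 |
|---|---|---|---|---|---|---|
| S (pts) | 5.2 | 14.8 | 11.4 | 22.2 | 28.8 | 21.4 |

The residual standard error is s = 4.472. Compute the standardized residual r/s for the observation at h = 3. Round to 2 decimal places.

-0.67

ŷ = 0.4 + 2.6·3 = 8.2
r = 5.2 − 8.2 = -3
r/s = -3 / 4.472 = -0.67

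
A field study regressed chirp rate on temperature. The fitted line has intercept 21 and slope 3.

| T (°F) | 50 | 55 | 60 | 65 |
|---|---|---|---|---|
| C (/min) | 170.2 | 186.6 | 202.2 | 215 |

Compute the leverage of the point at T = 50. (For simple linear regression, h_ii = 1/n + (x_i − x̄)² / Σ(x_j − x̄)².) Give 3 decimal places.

T̄ = (50 + 55 + 60 + 65)/4 = 57.5
Σ(T − T̄)² = 56.25 + 6.25 + 6.25 + 56.25 = 125
h = 1/4 + (-7.5)²/125 = 0.25 + 0.45 = 0.700

h = 0.700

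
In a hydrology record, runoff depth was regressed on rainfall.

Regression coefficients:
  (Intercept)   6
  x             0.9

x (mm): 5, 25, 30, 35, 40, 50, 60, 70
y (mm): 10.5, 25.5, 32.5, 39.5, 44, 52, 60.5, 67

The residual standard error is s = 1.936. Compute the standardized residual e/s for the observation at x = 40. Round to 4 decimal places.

ŷ = 6 + 0.9·40 = 42
e = 44 − 42 = 2
e/s = 2 / 1.936 = 1.0331

1.0331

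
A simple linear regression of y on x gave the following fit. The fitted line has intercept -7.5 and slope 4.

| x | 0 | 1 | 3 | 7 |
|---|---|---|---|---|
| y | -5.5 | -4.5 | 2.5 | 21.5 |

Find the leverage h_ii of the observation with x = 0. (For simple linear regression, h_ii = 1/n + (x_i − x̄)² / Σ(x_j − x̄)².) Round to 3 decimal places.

x̄ = (0 + 1 + 3 + 7)/4 = 2.75
Σ(x − x̄)² = 7.5625 + 3.0625 + 0.0625 + 18.0625 = 28.75
h = 1/4 + (-2.75)²/28.75 = 0.25 + 0.263043 = 0.513

h = 0.513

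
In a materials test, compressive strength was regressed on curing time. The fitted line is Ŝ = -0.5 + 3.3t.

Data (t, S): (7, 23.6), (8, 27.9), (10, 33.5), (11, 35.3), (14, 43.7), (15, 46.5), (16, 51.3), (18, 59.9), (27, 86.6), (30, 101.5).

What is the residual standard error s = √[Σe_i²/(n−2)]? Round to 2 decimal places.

s = 1.98

t=7: Ŝ = -0.5 + 3.3·7 = 22.6; e = 23.6 − 22.6 = 1
t=8: Ŝ = -0.5 + 3.3·8 = 25.9; e = 27.9 − 25.9 = 2
t=10: Ŝ = -0.5 + 3.3·10 = 32.5; e = 33.5 − 32.5 = 1
t=11: Ŝ = -0.5 + 3.3·11 = 35.8; e = 35.3 − 35.8 = -0.5
t=14: Ŝ = -0.5 + 3.3·14 = 45.7; e = 43.7 − 45.7 = -2
t=15: Ŝ = -0.5 + 3.3·15 = 49; e = 46.5 − 49 = -2.5
t=16: Ŝ = -0.5 + 3.3·16 = 52.3; e = 51.3 − 52.3 = -1
t=18: Ŝ = -0.5 + 3.3·18 = 58.9; e = 59.9 − 58.9 = 1
t=27: Ŝ = -0.5 + 3.3·27 = 88.6; e = 86.6 − 88.6 = -2
t=30: Ŝ = -0.5 + 3.3·30 = 98.5; e = 101.5 − 98.5 = 3
SSE = 1 + 4 + 1 + 0.25 + 4 + 6.25 + 1 + 1 + 4 + 9 = 31.5
s = √(31.5/8) = √3.9375 ≈ 1.98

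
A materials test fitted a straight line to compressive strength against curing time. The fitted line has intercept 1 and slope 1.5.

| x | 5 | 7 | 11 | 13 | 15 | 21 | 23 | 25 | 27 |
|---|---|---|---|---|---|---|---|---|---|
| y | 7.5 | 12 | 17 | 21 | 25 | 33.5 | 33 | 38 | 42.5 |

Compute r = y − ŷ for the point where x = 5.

ŷ = 1 + 1.5·5 = 8.5
r = 7.5 − 8.5 = -1

r = -1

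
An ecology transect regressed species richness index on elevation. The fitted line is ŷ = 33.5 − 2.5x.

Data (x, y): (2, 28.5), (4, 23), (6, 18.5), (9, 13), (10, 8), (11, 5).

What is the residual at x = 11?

r = -1

ŷ = 33.5 − 2.5·11 = 6
r = 5 − 6 = -1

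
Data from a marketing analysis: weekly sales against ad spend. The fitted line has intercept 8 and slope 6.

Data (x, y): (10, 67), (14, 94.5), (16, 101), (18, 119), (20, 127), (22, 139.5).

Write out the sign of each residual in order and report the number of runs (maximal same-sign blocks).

x=10: ŷ = 8 + 6·10 = 68; e = 67 − 68 = -1
x=14: ŷ = 8 + 6·14 = 92; e = 94.5 − 92 = 2.5
x=16: ŷ = 8 + 6·16 = 104; e = 101 − 104 = -3
x=18: ŷ = 8 + 6·18 = 116; e = 119 − 116 = 3
x=20: ŷ = 8 + 6·20 = 128; e = 127 − 128 = -1
x=22: ŷ = 8 + 6·22 = 140; e = 139.5 − 140 = -0.5
Signs: − + − + − −
Runs: −×1, +×1, −×1, +×1, −×2 → 5

5 runs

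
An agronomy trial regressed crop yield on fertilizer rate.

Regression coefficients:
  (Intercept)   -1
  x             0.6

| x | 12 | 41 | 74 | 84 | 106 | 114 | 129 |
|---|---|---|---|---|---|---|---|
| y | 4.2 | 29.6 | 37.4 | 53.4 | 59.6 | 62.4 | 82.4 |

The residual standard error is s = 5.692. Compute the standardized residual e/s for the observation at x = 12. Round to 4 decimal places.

-0.3514

ŷ = -1 + 0.6·12 = 6.2
e = 4.2 − 6.2 = -2
e/s = -2 / 5.692 = -0.3514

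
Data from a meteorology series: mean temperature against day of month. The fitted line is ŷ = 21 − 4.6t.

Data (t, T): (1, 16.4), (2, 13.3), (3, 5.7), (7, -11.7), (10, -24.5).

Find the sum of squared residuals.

t=1: ŷ = 21 − 4.6·1 = 16.4; e = 16.4 − 16.4 = 0
t=2: ŷ = 21 − 4.6·2 = 11.8; e = 13.3 − 11.8 = 1.5
t=3: ŷ = 21 − 4.6·3 = 7.2; e = 5.7 − 7.2 = -1.5
t=7: ŷ = 21 − 4.6·7 = -11.2; e = -11.7 − (-11.2) = -0.5
t=10: ŷ = 21 − 4.6·10 = -25; e = -24.5 − (-25) = 0.5
SSE = 0 + 2.25 + 2.25 + 0.25 + 0.25 = 5

SSE = 5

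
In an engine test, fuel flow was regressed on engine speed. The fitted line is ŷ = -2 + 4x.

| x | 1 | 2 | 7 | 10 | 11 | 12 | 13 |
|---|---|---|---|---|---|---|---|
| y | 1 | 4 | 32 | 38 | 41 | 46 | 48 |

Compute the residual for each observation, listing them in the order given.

x=1: ŷ = -2 + 4·1 = 2; e = 1 − 2 = -1
x=2: ŷ = -2 + 4·2 = 6; e = 4 − 6 = -2
x=7: ŷ = -2 + 4·7 = 26; e = 32 − 26 = 6
x=10: ŷ = -2 + 4·10 = 38; e = 38 − 38 = 0
x=11: ŷ = -2 + 4·11 = 42; e = 41 − 42 = -1
x=12: ŷ = -2 + 4·12 = 46; e = 46 − 46 = 0
x=13: ŷ = -2 + 4·13 = 50; e = 48 − 50 = -2

-1, -2, 6, 0, -1, 0, -2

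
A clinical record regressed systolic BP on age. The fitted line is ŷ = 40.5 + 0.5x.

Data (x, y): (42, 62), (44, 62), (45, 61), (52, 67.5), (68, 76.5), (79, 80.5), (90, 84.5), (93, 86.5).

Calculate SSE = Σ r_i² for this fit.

x=42: ŷ = 40.5 + 0.5·42 = 61.5; r = 62 − 61.5 = 0.5
x=44: ŷ = 40.5 + 0.5·44 = 62.5; r = 62 − 62.5 = -0.5
x=45: ŷ = 40.5 + 0.5·45 = 63; r = 61 − 63 = -2
x=52: ŷ = 40.5 + 0.5·52 = 66.5; r = 67.5 − 66.5 = 1
x=68: ŷ = 40.5 + 0.5·68 = 74.5; r = 76.5 − 74.5 = 2
x=79: ŷ = 40.5 + 0.5·79 = 80; r = 80.5 − 80 = 0.5
x=90: ŷ = 40.5 + 0.5·90 = 85.5; r = 84.5 − 85.5 = -1
x=93: ŷ = 40.5 + 0.5·93 = 87; r = 86.5 − 87 = -0.5
SSE = 0.25 + 0.25 + 4 + 1 + 4 + 0.25 + 1 + 0.25 = 11

SSE = 11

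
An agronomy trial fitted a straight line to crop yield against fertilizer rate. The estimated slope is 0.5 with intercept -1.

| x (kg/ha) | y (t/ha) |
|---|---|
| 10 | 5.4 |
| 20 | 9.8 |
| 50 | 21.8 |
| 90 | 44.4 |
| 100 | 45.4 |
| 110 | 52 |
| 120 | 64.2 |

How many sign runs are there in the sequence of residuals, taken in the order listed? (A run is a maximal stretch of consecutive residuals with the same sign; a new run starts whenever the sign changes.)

5 runs

x=10: ŷ = -1 + 0.5·10 = 4; e = 5.4 − 4 = 1.4
x=20: ŷ = -1 + 0.5·20 = 9; e = 9.8 − 9 = 0.8
x=50: ŷ = -1 + 0.5·50 = 24; e = 21.8 − 24 = -2.2
x=90: ŷ = -1 + 0.5·90 = 44; e = 44.4 − 44 = 0.4
x=100: ŷ = -1 + 0.5·100 = 49; e = 45.4 − 49 = -3.6
x=110: ŷ = -1 + 0.5·110 = 54; e = 52 − 54 = -2
x=120: ŷ = -1 + 0.5·120 = 59; e = 64.2 − 59 = 5.2
Signs: + + − + − − +
Runs: +×2, −×1, +×1, −×2, +×1 → 5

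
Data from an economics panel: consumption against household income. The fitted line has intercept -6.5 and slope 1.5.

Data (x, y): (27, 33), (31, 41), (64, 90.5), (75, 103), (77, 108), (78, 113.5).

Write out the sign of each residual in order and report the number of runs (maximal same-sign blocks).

4 runs

x=27: ŷ = -6.5 + 1.5·27 = 34; r = 33 − 34 = -1
x=31: ŷ = -6.5 + 1.5·31 = 40; r = 41 − 40 = 1
x=64: ŷ = -6.5 + 1.5·64 = 89.5; r = 90.5 − 89.5 = 1
x=75: ŷ = -6.5 + 1.5·75 = 106; r = 103 − 106 = -3
x=77: ŷ = -6.5 + 1.5·77 = 109; r = 108 − 109 = -1
x=78: ŷ = -6.5 + 1.5·78 = 110.5; r = 113.5 − 110.5 = 3
Signs: − + + − − +
Runs: −×1, +×2, −×2, +×1 → 4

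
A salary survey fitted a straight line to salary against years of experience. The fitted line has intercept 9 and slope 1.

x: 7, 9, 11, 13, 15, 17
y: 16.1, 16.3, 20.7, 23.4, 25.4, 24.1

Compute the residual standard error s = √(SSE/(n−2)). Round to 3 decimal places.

x=7: ŷ = 9 + 7 = 16; e = 16.1 − 16 = 0.1
x=9: ŷ = 9 + 9 = 18; e = 16.3 − 18 = -1.7
x=11: ŷ = 9 + 11 = 20; e = 20.7 − 20 = 0.7
x=13: ŷ = 9 + 13 = 22; e = 23.4 − 22 = 1.4
x=15: ŷ = 9 + 15 = 24; e = 25.4 − 24 = 1.4
x=17: ŷ = 9 + 17 = 26; e = 24.1 − 26 = -1.9
SSE = 0.01 + 2.89 + 0.49 + 1.96 + 1.96 + 3.61 = 10.92
s = √(10.92/4) = √2.73 ≈ 1.652

s = 1.652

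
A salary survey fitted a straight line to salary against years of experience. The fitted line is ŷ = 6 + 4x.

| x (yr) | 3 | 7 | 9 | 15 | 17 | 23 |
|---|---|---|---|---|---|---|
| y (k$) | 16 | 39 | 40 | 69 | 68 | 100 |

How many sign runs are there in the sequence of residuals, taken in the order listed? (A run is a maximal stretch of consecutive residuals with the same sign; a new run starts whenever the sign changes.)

6 runs

x=3: ŷ = 6 + 4·3 = 18; r = 16 − 18 = -2
x=7: ŷ = 6 + 4·7 = 34; r = 39 − 34 = 5
x=9: ŷ = 6 + 4·9 = 42; r = 40 − 42 = -2
x=15: ŷ = 6 + 4·15 = 66; r = 69 − 66 = 3
x=17: ŷ = 6 + 4·17 = 74; r = 68 − 74 = -6
x=23: ŷ = 6 + 4·23 = 98; r = 100 − 98 = 2
Signs: − + − + − +
Runs: −×1, +×1, −×1, +×1, −×1, +×1 → 6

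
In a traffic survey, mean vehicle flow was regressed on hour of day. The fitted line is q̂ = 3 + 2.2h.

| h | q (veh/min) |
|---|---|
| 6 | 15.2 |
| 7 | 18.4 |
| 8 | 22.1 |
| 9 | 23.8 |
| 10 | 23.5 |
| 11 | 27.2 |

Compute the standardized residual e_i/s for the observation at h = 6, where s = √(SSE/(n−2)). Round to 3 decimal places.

h=6: q̂ = 3 + 2.2·6 = 16.2; e = 15.2 − 16.2 = -1
h=7: q̂ = 3 + 2.2·7 = 18.4; e = 18.4 − 18.4 = 0
h=8: q̂ = 3 + 2.2·8 = 20.6; e = 22.1 − 20.6 = 1.5
h=9: q̂ = 3 + 2.2·9 = 22.8; e = 23.8 − 22.8 = 1
h=10: q̂ = 3 + 2.2·10 = 25; e = 23.5 − 25 = -1.5
h=11: q̂ = 3 + 2.2·11 = 27.2; e = 27.2 − 27.2 = 0
SSE = 1 + 0 + 2.25 + 1 + 2.25 + 0 = 6.5
s = √(6.5/4) = 1.27475
e/s = -1 / 1.27475 = -0.784

-0.784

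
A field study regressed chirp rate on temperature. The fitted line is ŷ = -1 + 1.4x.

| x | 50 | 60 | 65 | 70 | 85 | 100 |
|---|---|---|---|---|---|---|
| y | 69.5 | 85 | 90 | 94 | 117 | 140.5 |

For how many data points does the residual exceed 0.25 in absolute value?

5

x=50: ŷ = -1 + 1.4·50 = 69; e = 69.5 − 69 = 0.5
x=60: ŷ = -1 + 1.4·60 = 83; e = 85 − 83 = 2
x=65: ŷ = -1 + 1.4·65 = 90; e = 90 − 90 = 0
x=70: ŷ = -1 + 1.4·70 = 97; e = 94 − 97 = -3
x=85: ŷ = -1 + 1.4·85 = 118; e = 117 − 118 = -1
x=100: ŷ = -1 + 1.4·100 = 139; e = 140.5 − 139 = 1.5
|e| > 0.25: x=50 (|e|=0.5), x=60 (|e|=2), x=70 (|e|=3), x=85 (|e|=1), x=100 (|e|=1.5) → 5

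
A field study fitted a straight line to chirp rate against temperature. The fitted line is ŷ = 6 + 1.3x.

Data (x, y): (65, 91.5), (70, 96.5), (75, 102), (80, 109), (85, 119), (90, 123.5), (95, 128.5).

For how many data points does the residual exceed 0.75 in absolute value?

x=65: ŷ = 6 + 1.3·65 = 90.5; e = 91.5 − 90.5 = 1
x=70: ŷ = 6 + 1.3·70 = 97; e = 96.5 − 97 = -0.5
x=75: ŷ = 6 + 1.3·75 = 103.5; e = 102 − 103.5 = -1.5
x=80: ŷ = 6 + 1.3·80 = 110; e = 109 − 110 = -1
x=85: ŷ = 6 + 1.3·85 = 116.5; e = 119 − 116.5 = 2.5
x=90: ŷ = 6 + 1.3·90 = 123; e = 123.5 − 123 = 0.5
x=95: ŷ = 6 + 1.3·95 = 129.5; e = 128.5 − 129.5 = -1
|e| > 0.75: x=65 (|e|=1), x=75 (|e|=1.5), x=80 (|e|=1), x=85 (|e|=2.5), x=95 (|e|=1) → 5

5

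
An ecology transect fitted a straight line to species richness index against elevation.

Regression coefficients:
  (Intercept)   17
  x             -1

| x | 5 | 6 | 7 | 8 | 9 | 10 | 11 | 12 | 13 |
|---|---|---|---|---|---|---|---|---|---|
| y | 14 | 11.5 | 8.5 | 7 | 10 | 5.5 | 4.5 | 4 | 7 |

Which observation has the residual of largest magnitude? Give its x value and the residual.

x = 13, r = 3

x=5: ŷ = 17 − 5 = 12; r = 14 − 12 = 2
x=6: ŷ = 17 − 6 = 11; r = 11.5 − 11 = 0.5
x=7: ŷ = 17 − 7 = 10; r = 8.5 − 10 = -1.5
x=8: ŷ = 17 − 8 = 9; r = 7 − 9 = -2
x=9: ŷ = 17 − 9 = 8; r = 10 − 8 = 2
x=10: ŷ = 17 − 10 = 7; r = 5.5 − 7 = -1.5
x=11: ŷ = 17 − 11 = 6; r = 4.5 − 6 = -1.5
x=12: ŷ = 17 − 12 = 5; r = 4 − 5 = -1
x=13: ŷ = 17 − 13 = 4; r = 7 − 4 = 3
Largest |r| is 3 at x = 13, residual 3.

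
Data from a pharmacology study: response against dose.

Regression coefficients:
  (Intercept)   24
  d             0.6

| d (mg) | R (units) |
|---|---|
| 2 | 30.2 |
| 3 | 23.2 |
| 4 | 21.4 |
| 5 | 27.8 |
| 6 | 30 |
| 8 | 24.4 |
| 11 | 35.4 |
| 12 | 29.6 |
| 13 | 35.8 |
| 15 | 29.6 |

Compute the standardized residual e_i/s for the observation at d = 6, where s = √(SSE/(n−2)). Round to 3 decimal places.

d=2: R̂ = 24 + 0.6·2 = 25.2; e = 30.2 − 25.2 = 5
d=3: R̂ = 24 + 0.6·3 = 25.8; e = 23.2 − 25.8 = -2.6
d=4: R̂ = 24 + 0.6·4 = 26.4; e = 21.4 − 26.4 = -5
d=5: R̂ = 24 + 0.6·5 = 27; e = 27.8 − 27 = 0.8
d=6: R̂ = 24 + 0.6·6 = 27.6; e = 30 − 27.6 = 2.4
d=8: R̂ = 24 + 0.6·8 = 28.8; e = 24.4 − 28.8 = -4.4
d=11: R̂ = 24 + 0.6·11 = 30.6; e = 35.4 − 30.6 = 4.8
d=12: R̂ = 24 + 0.6·12 = 31.2; e = 29.6 − 31.2 = -1.6
d=13: R̂ = 24 + 0.6·13 = 31.8; e = 35.8 − 31.8 = 4
d=15: R̂ = 24 + 0.6·15 = 33; e = 29.6 − 33 = -3.4
SSE = 25 + 6.76 + 25 + 0.64 + 5.76 + 19.36 + 23.04 + 2.56 + 16 + 11.56 = 135.68
s = √(135.68/8) = 4.11825
e/s = 2.4 / 4.11825 = 0.583

0.583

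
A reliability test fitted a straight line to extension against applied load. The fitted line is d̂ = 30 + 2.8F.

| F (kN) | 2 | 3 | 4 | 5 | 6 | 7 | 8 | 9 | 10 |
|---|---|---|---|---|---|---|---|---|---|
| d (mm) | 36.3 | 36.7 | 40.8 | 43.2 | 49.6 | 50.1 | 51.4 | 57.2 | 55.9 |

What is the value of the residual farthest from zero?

F=2: d̂ = 30 + 2.8·2 = 35.6; r = 36.3 − 35.6 = 0.7
F=3: d̂ = 30 + 2.8·3 = 38.4; r = 36.7 − 38.4 = -1.7
F=4: d̂ = 30 + 2.8·4 = 41.2; r = 40.8 − 41.2 = -0.4
F=5: d̂ = 30 + 2.8·5 = 44; r = 43.2 − 44 = -0.8
F=6: d̂ = 30 + 2.8·6 = 46.8; r = 49.6 − 46.8 = 2.8
F=7: d̂ = 30 + 2.8·7 = 49.6; r = 50.1 − 49.6 = 0.5
F=8: d̂ = 30 + 2.8·8 = 52.4; r = 51.4 − 52.4 = -1
F=9: d̂ = 30 + 2.8·9 = 55.2; r = 57.2 − 55.2 = 2
F=10: d̂ = 30 + 2.8·10 = 58; r = 55.9 − 58 = -2.1
Largest |r| is 2.8 at F = 6, residual 2.8.

r = 2.8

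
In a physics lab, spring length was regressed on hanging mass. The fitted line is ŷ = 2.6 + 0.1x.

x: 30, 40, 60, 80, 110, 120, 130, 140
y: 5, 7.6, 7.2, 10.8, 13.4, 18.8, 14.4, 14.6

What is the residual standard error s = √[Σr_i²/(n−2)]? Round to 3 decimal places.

x=30: ŷ = 2.6 + 0.1·30 = 5.6; r = 5 − 5.6 = -0.6
x=40: ŷ = 2.6 + 0.1·40 = 6.6; r = 7.6 − 6.6 = 1
x=60: ŷ = 2.6 + 0.1·60 = 8.6; r = 7.2 − 8.6 = -1.4
x=80: ŷ = 2.6 + 0.1·80 = 10.6; r = 10.8 − 10.6 = 0.2
x=110: ŷ = 2.6 + 0.1·110 = 13.6; r = 13.4 − 13.6 = -0.2
x=120: ŷ = 2.6 + 0.1·120 = 14.6; r = 18.8 − 14.6 = 4.2
x=130: ŷ = 2.6 + 0.1·130 = 15.6; r = 14.4 − 15.6 = -1.2
x=140: ŷ = 2.6 + 0.1·140 = 16.6; r = 14.6 − 16.6 = -2
SSE = 0.36 + 1 + 1.96 + 0.04 + 0.04 + 17.64 + 1.44 + 4 = 26.48
s = √(26.48/6) = √4.41333 ≈ 2.101

s = 2.101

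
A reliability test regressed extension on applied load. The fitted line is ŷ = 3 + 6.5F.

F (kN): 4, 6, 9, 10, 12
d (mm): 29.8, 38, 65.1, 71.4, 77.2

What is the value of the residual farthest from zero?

e = -4

F=4: ŷ = 3 + 6.5·4 = 29; e = 29.8 − 29 = 0.8
F=6: ŷ = 3 + 6.5·6 = 42; e = 38 − 42 = -4
F=9: ŷ = 3 + 6.5·9 = 61.5; e = 65.1 − 61.5 = 3.6
F=10: ŷ = 3 + 6.5·10 = 68; e = 71.4 − 68 = 3.4
F=12: ŷ = 3 + 6.5·12 = 81; e = 77.2 − 81 = -3.8
Largest |e| is 4 at F = 6, residual -4.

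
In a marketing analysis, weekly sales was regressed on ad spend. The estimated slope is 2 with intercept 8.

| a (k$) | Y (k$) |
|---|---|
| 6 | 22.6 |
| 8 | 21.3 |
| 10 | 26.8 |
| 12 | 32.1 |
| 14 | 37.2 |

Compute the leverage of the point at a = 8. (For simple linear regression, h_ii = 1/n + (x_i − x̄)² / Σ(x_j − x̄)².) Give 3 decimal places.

h = 0.300

ā = (6 + 8 + 10 + 12 + 14)/5 = 10
Σ(a − ā)² = 16 + 4 + 0 + 4 + 16 = 40
h = 1/5 + (-2)²/40 = 0.2 + 0.1 = 0.300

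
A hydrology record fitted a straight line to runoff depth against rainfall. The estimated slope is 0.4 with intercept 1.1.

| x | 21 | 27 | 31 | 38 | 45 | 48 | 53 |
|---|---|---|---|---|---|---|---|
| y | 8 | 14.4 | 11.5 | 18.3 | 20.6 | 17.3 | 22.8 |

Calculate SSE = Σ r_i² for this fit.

SSE = 28

x=21: ŷ = 1.1 + 0.4·21 = 9.5; r = 8 − 9.5 = -1.5
x=27: ŷ = 1.1 + 0.4·27 = 11.9; r = 14.4 − 11.9 = 2.5
x=31: ŷ = 1.1 + 0.4·31 = 13.5; r = 11.5 − 13.5 = -2
x=38: ŷ = 1.1 + 0.4·38 = 16.3; r = 18.3 − 16.3 = 2
x=45: ŷ = 1.1 + 0.4·45 = 19.1; r = 20.6 − 19.1 = 1.5
x=48: ŷ = 1.1 + 0.4·48 = 20.3; r = 17.3 − 20.3 = -3
x=53: ŷ = 1.1 + 0.4·53 = 22.3; r = 22.8 − 22.3 = 0.5
SSE = 2.25 + 6.25 + 4 + 4 + 2.25 + 9 + 0.25 = 28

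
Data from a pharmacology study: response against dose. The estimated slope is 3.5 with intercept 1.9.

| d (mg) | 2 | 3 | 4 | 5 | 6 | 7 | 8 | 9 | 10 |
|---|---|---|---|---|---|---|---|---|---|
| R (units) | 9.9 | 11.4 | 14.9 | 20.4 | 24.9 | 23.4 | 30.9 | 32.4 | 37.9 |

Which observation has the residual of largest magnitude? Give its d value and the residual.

d=2: ŷ = 1.9 + 3.5·2 = 8.9; e = 9.9 − 8.9 = 1
d=3: ŷ = 1.9 + 3.5·3 = 12.4; e = 11.4 − 12.4 = -1
d=4: ŷ = 1.9 + 3.5·4 = 15.9; e = 14.9 − 15.9 = -1
d=5: ŷ = 1.9 + 3.5·5 = 19.4; e = 20.4 − 19.4 = 1
d=6: ŷ = 1.9 + 3.5·6 = 22.9; e = 24.9 − 22.9 = 2
d=7: ŷ = 1.9 + 3.5·7 = 26.4; e = 23.4 − 26.4 = -3
d=8: ŷ = 1.9 + 3.5·8 = 29.9; e = 30.9 − 29.9 = 1
d=9: ŷ = 1.9 + 3.5·9 = 33.4; e = 32.4 − 33.4 = -1
d=10: ŷ = 1.9 + 3.5·10 = 36.9; e = 37.9 − 36.9 = 1
Largest |e| is 3 at d = 7, residual -3.

d = 7, e = -3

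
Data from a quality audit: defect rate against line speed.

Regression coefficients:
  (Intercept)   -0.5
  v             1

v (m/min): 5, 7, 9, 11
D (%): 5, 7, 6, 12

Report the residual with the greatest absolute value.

v=5: D̂ = -0.5 + 5 = 4.5; e = 5 − 4.5 = 0.5
v=7: D̂ = -0.5 + 7 = 6.5; e = 7 − 6.5 = 0.5
v=9: D̂ = -0.5 + 9 = 8.5; e = 6 − 8.5 = -2.5
v=11: D̂ = -0.5 + 11 = 10.5; e = 12 − 10.5 = 1.5
Largest |e| is 2.5 at v = 9, residual -2.5.

e = -2.5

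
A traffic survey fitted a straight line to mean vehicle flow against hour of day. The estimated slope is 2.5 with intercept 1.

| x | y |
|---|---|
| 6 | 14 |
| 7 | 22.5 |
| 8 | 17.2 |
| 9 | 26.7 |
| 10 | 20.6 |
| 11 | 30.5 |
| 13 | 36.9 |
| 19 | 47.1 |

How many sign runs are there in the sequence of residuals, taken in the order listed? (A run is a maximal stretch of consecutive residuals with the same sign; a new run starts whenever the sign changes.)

7 runs

x=6: ŷ = 1 + 2.5·6 = 16; e = 14 − 16 = -2
x=7: ŷ = 1 + 2.5·7 = 18.5; e = 22.5 − 18.5 = 4
x=8: ŷ = 1 + 2.5·8 = 21; e = 17.2 − 21 = -3.8
x=9: ŷ = 1 + 2.5·9 = 23.5; e = 26.7 − 23.5 = 3.2
x=10: ŷ = 1 + 2.5·10 = 26; e = 20.6 − 26 = -5.4
x=11: ŷ = 1 + 2.5·11 = 28.5; e = 30.5 − 28.5 = 2
x=13: ŷ = 1 + 2.5·13 = 33.5; e = 36.9 − 33.5 = 3.4
x=19: ŷ = 1 + 2.5·19 = 48.5; e = 47.1 − 48.5 = -1.4
Signs: − + − + − + + −
Runs: −×1, +×1, −×1, +×1, −×1, +×2, −×1 → 7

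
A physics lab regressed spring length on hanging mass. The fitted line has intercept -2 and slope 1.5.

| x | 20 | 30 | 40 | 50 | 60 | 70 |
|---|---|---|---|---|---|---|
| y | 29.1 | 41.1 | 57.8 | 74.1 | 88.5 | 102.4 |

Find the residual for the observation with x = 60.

e = 0.5

ŷ = -2 + 1.5·60 = 88
e = 88.5 − 88 = 0.5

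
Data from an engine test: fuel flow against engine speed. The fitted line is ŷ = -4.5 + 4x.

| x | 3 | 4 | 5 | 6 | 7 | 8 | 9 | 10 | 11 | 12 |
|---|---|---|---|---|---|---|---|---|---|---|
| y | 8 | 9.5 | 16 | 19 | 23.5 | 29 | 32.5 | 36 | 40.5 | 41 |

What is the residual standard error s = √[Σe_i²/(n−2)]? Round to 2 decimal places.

s = 1.39

x=3: ŷ = -4.5 + 4·3 = 7.5; e = 8 − 7.5 = 0.5
x=4: ŷ = -4.5 + 4·4 = 11.5; e = 9.5 − 11.5 = -2
x=5: ŷ = -4.5 + 4·5 = 15.5; e = 16 − 15.5 = 0.5
x=6: ŷ = -4.5 + 4·6 = 19.5; e = 19 − 19.5 = -0.5
x=7: ŷ = -4.5 + 4·7 = 23.5; e = 23.5 − 23.5 = 0
x=8: ŷ = -4.5 + 4·8 = 27.5; e = 29 − 27.5 = 1.5
x=9: ŷ = -4.5 + 4·9 = 31.5; e = 32.5 − 31.5 = 1
x=10: ŷ = -4.5 + 4·10 = 35.5; e = 36 − 35.5 = 0.5
x=11: ŷ = -4.5 + 4·11 = 39.5; e = 40.5 − 39.5 = 1
x=12: ŷ = -4.5 + 4·12 = 43.5; e = 41 − 43.5 = -2.5
SSE = 0.25 + 4 + 0.25 + 0.25 + 0 + 2.25 + 1 + 0.25 + 1 + 6.25 = 15.5
s = √(15.5/8) = √1.9375 ≈ 1.39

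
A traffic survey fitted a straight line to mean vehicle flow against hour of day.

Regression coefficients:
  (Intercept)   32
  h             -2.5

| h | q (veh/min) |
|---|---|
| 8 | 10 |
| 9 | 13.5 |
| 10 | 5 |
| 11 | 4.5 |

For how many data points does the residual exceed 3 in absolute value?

1

h=8: ŷ = 32 − 2.5·8 = 12; e = 10 − 12 = -2
h=9: ŷ = 32 − 2.5·9 = 9.5; e = 13.5 − 9.5 = 4
h=10: ŷ = 32 − 2.5·10 = 7; e = 5 − 7 = -2
h=11: ŷ = 32 − 2.5·11 = 4.5; e = 4.5 − 4.5 = 0
|e| > 3: h=9 (|e|=4) → 1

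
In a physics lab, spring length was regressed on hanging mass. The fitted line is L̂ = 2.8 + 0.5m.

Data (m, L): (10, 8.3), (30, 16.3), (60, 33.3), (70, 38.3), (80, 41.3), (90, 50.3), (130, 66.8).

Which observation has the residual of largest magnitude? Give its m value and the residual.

m = 90, r = 2.5

m=10: L̂ = 2.8 + 0.5·10 = 7.8; r = 8.3 − 7.8 = 0.5
m=30: L̂ = 2.8 + 0.5·30 = 17.8; r = 16.3 − 17.8 = -1.5
m=60: L̂ = 2.8 + 0.5·60 = 32.8; r = 33.3 − 32.8 = 0.5
m=70: L̂ = 2.8 + 0.5·70 = 37.8; r = 38.3 − 37.8 = 0.5
m=80: L̂ = 2.8 + 0.5·80 = 42.8; r = 41.3 − 42.8 = -1.5
m=90: L̂ = 2.8 + 0.5·90 = 47.8; r = 50.3 − 47.8 = 2.5
m=130: L̂ = 2.8 + 0.5·130 = 67.8; r = 66.8 − 67.8 = -1
Largest |r| is 2.5 at m = 90, residual 2.5.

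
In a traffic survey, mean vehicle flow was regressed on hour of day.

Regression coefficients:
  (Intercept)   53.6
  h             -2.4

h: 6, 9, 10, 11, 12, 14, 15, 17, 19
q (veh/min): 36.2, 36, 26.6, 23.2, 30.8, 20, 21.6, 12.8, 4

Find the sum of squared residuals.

h=6: ŷ = 53.6 − 2.4·6 = 39.2; e = 36.2 − 39.2 = -3
h=9: ŷ = 53.6 − 2.4·9 = 32; e = 36 − 32 = 4
h=10: ŷ = 53.6 − 2.4·10 = 29.6; e = 26.6 − 29.6 = -3
h=11: ŷ = 53.6 − 2.4·11 = 27.2; e = 23.2 − 27.2 = -4
h=12: ŷ = 53.6 − 2.4·12 = 24.8; e = 30.8 − 24.8 = 6
h=14: ŷ = 53.6 − 2.4·14 = 20; e = 20 − 20 = 0
h=15: ŷ = 53.6 − 2.4·15 = 17.6; e = 21.6 − 17.6 = 4
h=17: ŷ = 53.6 − 2.4·17 = 12.8; e = 12.8 − 12.8 = 0
h=19: ŷ = 53.6 − 2.4·19 = 8; e = 4 − 8 = -4
SSE = 9 + 16 + 9 + 16 + 36 + 0 + 16 + 0 + 16 = 118

SSE = 118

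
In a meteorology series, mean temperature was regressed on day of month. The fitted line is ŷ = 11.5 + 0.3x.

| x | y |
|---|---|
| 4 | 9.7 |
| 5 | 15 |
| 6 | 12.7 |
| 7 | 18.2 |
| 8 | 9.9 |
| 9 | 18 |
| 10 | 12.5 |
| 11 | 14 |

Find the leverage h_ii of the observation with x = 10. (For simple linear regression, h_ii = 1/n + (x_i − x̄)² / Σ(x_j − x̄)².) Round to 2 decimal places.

x̄ = (4 + 5 + 6 + 7 + 8 + 9 + 10 + 11)/8 = 7.5
Σ(x − x̄)² = 12.25 + 6.25 + 2.25 + 0.25 + 0.25 + 2.25 + 6.25 + 12.25 = 42
h = 1/8 + (2.5)²/42 = 0.125 + 0.14881 = 0.27

h = 0.27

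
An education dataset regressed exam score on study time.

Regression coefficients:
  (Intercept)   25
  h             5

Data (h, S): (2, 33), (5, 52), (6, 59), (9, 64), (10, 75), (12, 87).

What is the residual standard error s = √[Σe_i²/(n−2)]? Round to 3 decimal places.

s = 4.000

h=2: ŷ = 25 + 5·2 = 35; e = 33 − 35 = -2
h=5: ŷ = 25 + 5·5 = 50; e = 52 − 50 = 2
h=6: ŷ = 25 + 5·6 = 55; e = 59 − 55 = 4
h=9: ŷ = 25 + 5·9 = 70; e = 64 − 70 = -6
h=10: ŷ = 25 + 5·10 = 75; e = 75 − 75 = 0
h=12: ŷ = 25 + 5·12 = 85; e = 87 − 85 = 2
SSE = 4 + 4 + 16 + 36 + 0 + 4 = 64
s = √(64/4) = √16 ≈ 4.000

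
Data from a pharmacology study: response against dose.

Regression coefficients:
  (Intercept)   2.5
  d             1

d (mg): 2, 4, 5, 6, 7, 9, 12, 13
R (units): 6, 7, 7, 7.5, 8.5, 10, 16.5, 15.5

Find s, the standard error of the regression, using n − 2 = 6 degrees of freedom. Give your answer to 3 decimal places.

s = 1.354

d=2: ŷ = 2.5 + 2 = 4.5; e = 6 − 4.5 = 1.5
d=4: ŷ = 2.5 + 4 = 6.5; e = 7 − 6.5 = 0.5
d=5: ŷ = 2.5 + 5 = 7.5; e = 7 − 7.5 = -0.5
d=6: ŷ = 2.5 + 6 = 8.5; e = 7.5 − 8.5 = -1
d=7: ŷ = 2.5 + 7 = 9.5; e = 8.5 − 9.5 = -1
d=9: ŷ = 2.5 + 9 = 11.5; e = 10 − 11.5 = -1.5
d=12: ŷ = 2.5 + 12 = 14.5; e = 16.5 − 14.5 = 2
d=13: ŷ = 2.5 + 13 = 15.5; e = 15.5 − 15.5 = 0
SSE = 2.25 + 0.25 + 0.25 + 1 + 1 + 2.25 + 4 + 0 = 11
s = √(11/6) = √1.83333 ≈ 1.354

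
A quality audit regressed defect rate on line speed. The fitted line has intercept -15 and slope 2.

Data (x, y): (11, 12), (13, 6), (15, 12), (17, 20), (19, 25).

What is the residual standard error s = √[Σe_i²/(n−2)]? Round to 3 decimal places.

s = 4.619

x=11: ŷ = -15 + 2·11 = 7; e = 12 − 7 = 5
x=13: ŷ = -15 + 2·13 = 11; e = 6 − 11 = -5
x=15: ŷ = -15 + 2·15 = 15; e = 12 − 15 = -3
x=17: ŷ = -15 + 2·17 = 19; e = 20 − 19 = 1
x=19: ŷ = -15 + 2·19 = 23; e = 25 − 23 = 2
SSE = 25 + 25 + 9 + 1 + 4 = 64
s = √(64/3) = √21.3333 ≈ 4.619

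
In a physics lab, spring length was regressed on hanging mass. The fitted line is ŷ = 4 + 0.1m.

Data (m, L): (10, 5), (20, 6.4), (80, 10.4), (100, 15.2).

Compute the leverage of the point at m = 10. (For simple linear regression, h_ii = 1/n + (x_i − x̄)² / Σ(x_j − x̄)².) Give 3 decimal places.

m̄ = (10 + 20 + 80 + 100)/4 = 52.5
Σ(m − m̄)² = 1806.25 + 1056.25 + 756.25 + 2256.25 = 5875
h = 1/4 + (-42.5)²/5875 = 0.25 + 0.307447 = 0.557

h = 0.557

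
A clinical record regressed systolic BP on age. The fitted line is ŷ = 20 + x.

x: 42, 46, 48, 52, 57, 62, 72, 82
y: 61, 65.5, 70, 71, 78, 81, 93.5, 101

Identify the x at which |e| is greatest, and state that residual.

x = 48, e = 2

x=42: ŷ = 20 + 42 = 62; e = 61 − 62 = -1
x=46: ŷ = 20 + 46 = 66; e = 65.5 − 66 = -0.5
x=48: ŷ = 20 + 48 = 68; e = 70 − 68 = 2
x=52: ŷ = 20 + 52 = 72; e = 71 − 72 = -1
x=57: ŷ = 20 + 57 = 77; e = 78 − 77 = 1
x=62: ŷ = 20 + 62 = 82; e = 81 − 82 = -1
x=72: ŷ = 20 + 72 = 92; e = 93.5 − 92 = 1.5
x=82: ŷ = 20 + 82 = 102; e = 101 − 102 = -1
Largest |e| is 2 at x = 48, residual 2.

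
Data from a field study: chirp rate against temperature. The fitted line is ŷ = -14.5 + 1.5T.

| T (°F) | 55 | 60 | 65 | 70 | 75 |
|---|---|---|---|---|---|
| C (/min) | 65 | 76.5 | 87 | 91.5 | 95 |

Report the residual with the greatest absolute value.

T=55: ŷ = -14.5 + 1.5·55 = 68; r = 65 − 68 = -3
T=60: ŷ = -14.5 + 1.5·60 = 75.5; r = 76.5 − 75.5 = 1
T=65: ŷ = -14.5 + 1.5·65 = 83; r = 87 − 83 = 4
T=70: ŷ = -14.5 + 1.5·70 = 90.5; r = 91.5 − 90.5 = 1
T=75: ŷ = -14.5 + 1.5·75 = 98; r = 95 − 98 = -3
Largest |r| is 4 at T = 65, residual 4.

r = 4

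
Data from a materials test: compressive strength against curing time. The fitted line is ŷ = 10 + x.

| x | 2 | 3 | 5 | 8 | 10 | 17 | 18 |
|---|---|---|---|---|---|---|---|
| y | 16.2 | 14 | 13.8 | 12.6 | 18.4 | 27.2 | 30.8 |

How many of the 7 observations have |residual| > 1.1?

5

x=2: ŷ = 10 + 2 = 12; e = 16.2 − 12 = 4.2
x=3: ŷ = 10 + 3 = 13; e = 14 − 13 = 1
x=5: ŷ = 10 + 5 = 15; e = 13.8 − 15 = -1.2
x=8: ŷ = 10 + 8 = 18; e = 12.6 − 18 = -5.4
x=10: ŷ = 10 + 10 = 20; e = 18.4 − 20 = -1.6
x=17: ŷ = 10 + 17 = 27; e = 27.2 − 27 = 0.2
x=18: ŷ = 10 + 18 = 28; e = 30.8 − 28 = 2.8
|e| > 1.1: x=2 (|e|=4.2), x=5 (|e|=1.2), x=8 (|e|=5.4), x=10 (|e|=1.6), x=18 (|e|=2.8) → 5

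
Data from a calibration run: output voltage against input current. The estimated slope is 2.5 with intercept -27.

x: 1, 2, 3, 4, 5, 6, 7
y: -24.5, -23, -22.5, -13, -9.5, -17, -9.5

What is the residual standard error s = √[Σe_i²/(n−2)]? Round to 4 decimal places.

s = 3.8987

x=1: ŷ = -27 + 2.5·1 = -24.5; e = -24.5 − (-24.5) = 0
x=2: ŷ = -27 + 2.5·2 = -22; e = -23 − (-22) = -1
x=3: ŷ = -27 + 2.5·3 = -19.5; e = -22.5 − (-19.5) = -3
x=4: ŷ = -27 + 2.5·4 = -17; e = -13 − (-17) = 4
x=5: ŷ = -27 + 2.5·5 = -14.5; e = -9.5 − (-14.5) = 5
x=6: ŷ = -27 + 2.5·6 = -12; e = -17 − (-12) = -5
x=7: ŷ = -27 + 2.5·7 = -9.5; e = -9.5 − (-9.5) = 0
SSE = 0 + 1 + 9 + 16 + 25 + 25 + 0 = 76
s = √(76/5) = √15.2 ≈ 3.8987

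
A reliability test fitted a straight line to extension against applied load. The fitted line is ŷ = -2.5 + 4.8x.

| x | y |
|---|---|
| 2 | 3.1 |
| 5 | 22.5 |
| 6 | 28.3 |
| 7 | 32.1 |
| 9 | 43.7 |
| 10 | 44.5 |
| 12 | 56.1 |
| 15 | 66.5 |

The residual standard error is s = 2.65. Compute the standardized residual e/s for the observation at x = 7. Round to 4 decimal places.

0.3774

ŷ = -2.5 + 4.8·7 = 31.1
e = 32.1 − 31.1 = 1
e/s = 1 / 2.65 = 0.3774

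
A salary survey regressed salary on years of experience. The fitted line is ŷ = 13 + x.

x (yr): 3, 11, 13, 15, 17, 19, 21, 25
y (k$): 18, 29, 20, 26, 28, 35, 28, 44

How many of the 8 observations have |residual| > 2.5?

x=3: ŷ = 13 + 3 = 16; r = 18 − 16 = 2
x=11: ŷ = 13 + 11 = 24; r = 29 − 24 = 5
x=13: ŷ = 13 + 13 = 26; r = 20 − 26 = -6
x=15: ŷ = 13 + 15 = 28; r = 26 − 28 = -2
x=17: ŷ = 13 + 17 = 30; r = 28 − 30 = -2
x=19: ŷ = 13 + 19 = 32; r = 35 − 32 = 3
x=21: ŷ = 13 + 21 = 34; r = 28 − 34 = -6
x=25: ŷ = 13 + 25 = 38; r = 44 − 38 = 6
|r| > 2.5: x=11 (|r|=5), x=13 (|r|=6), x=19 (|r|=3), x=21 (|r|=6), x=25 (|r|=6) → 5

5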